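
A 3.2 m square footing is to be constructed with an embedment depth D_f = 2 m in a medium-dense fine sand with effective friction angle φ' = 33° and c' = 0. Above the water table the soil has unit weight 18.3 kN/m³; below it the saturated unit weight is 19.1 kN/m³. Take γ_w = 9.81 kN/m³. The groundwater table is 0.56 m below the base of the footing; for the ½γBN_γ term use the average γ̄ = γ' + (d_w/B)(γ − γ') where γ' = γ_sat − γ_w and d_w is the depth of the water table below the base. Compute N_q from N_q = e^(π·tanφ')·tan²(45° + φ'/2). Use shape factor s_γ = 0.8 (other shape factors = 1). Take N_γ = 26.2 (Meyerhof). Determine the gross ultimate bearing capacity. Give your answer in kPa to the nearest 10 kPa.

q_ult ≈ 1320 kPa

tan33° = 0.6494, so N_q = e^(π×0.6494)·tan²(61.5°) = 7.692 × 3.392 = 26.09.
q = γ·D_f = 18.3 × 2 = 36.6 kPa.
γ' = 9.29 kN/m³; averaging over the depth B below the base, γ̄ = γ' + (d_w/B)(γ − γ') = 10.867 kN/m³.
q·N_q = 36.6 × 26.092 = 954.97 kPa
0.5·γ·B·N_γ·s_γ = 0.5 × 10.867 × 3.2 × 26.2 × 0.8 = 364.43 kPa
q_ult = 954.97 + 364.43 = 1319.4 kPa.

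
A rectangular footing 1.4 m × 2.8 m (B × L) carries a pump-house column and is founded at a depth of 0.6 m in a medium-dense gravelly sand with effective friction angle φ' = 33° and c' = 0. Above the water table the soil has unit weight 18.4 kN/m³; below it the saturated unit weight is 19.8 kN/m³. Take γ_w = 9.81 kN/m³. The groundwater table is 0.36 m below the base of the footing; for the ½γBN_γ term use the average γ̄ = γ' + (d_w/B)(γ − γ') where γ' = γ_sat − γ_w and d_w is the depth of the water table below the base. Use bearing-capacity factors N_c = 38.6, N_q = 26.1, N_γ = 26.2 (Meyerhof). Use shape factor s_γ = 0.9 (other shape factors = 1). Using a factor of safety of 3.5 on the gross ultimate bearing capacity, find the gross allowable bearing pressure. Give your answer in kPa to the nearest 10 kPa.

q = γ·D_f = 18.4 × 0.6 = 11.04 kPa.
γ' = 9.99 kN/m³; averaging over the depth B below the base, γ̄ = γ' + (d_w/B)(γ − γ') = 12.153 kN/m³.
q·N_q = 11.04 × 26.1 = 288.14 kPa
0.5·γ·B·N_γ·s_γ = 0.5 × 12.153 × 1.4 × 26.2 × 0.9 = 200.59 kPa
q_ult = 288.14 + 200.59 = 488.73 kPa.
q_all = 488.73 / 3.5 = 139.64 kPa.

q_all ≈ 140 kPa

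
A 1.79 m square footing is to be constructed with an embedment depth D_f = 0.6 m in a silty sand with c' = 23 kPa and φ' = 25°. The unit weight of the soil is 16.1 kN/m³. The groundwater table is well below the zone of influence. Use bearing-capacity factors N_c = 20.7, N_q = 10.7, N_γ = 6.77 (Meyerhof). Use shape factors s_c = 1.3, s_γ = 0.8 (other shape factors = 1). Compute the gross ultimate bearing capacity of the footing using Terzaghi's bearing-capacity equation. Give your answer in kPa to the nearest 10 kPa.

Effective surcharge at the founding depth q = γ·D_f = 16.1 × 0.6 = 9.66 kPa.
q_ult = c·N_c·s_c + q·N_q + 0.5·γ·B·N_γ·s_γ
     = 23 × 20.7 × 1.3 + 9.66 × 10.7 + 0.5 × 16.1 × 1.79 × 6.77 × 0.8
     = 618.93 + 103.36 + 78.042 = 800.33 kPa.

q_ult ≈ 800 kPa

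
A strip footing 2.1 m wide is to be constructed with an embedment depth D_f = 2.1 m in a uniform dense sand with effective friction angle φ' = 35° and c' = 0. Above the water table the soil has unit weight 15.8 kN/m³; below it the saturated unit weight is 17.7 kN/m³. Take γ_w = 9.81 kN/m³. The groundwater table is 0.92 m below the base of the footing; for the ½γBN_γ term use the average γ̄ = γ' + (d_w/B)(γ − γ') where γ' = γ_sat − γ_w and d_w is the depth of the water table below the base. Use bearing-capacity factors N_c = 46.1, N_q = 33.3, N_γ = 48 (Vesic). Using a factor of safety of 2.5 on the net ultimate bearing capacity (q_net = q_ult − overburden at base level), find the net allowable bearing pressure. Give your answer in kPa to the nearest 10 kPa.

Effective surcharge at the founding depth q = γ·D_f = 15.8 × 2.1 = 33.18 kPa.
With d_w = 0.92 m < B, γ̄ = 7.89 + (0.92/2.1) × (15.8 − 7.89) = 11.355 kN/m³.
q_ult = q·N_q + 0.5·γ·B·N_γ
     = 33.18 × 33.3 + 0.5 × 11.355 × 2.1 × 48
     = 1104.9 + 572.31 = 1677.2 kPa.
q_net = 1677.2 − 33.18 = 1644 kPa.
q_all(net) = 1644 / 2.5 = 657.61 kPa.

q_all(net) ≈ 660 kPa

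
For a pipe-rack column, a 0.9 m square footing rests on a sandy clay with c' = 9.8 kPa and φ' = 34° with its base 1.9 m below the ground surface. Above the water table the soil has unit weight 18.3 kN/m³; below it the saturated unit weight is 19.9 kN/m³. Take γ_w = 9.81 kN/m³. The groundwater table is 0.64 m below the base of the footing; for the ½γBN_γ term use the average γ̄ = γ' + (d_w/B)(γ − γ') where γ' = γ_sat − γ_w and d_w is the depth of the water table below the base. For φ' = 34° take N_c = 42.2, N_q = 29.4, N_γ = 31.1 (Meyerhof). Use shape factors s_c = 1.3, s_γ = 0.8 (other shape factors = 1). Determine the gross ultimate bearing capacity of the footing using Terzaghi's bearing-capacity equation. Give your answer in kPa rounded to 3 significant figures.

q = γ·D_f = 18.3 × 1.9 = 34.77 kPa.
γ' = 10.09 kN/m³; averaging over the depth B below the base, γ̄ = γ' + (d_w/B)(γ − γ') = 15.928 kN/m³.
c·N_c·s_c = 9.8 × 42.2 × 1.3 = 537.63 kPa
q·N_q = 34.77 × 29.4 = 1022.2 kPa
0.5·γ·B·N_γ·s_γ = 0.5 × 15.928 × 0.9 × 31.1 × 0.8 = 178.33 kPa
q_ult = 537.63 + 1022.2 + 178.33 = 1738.2 kPa.

q_ult ≈ 1740 kPa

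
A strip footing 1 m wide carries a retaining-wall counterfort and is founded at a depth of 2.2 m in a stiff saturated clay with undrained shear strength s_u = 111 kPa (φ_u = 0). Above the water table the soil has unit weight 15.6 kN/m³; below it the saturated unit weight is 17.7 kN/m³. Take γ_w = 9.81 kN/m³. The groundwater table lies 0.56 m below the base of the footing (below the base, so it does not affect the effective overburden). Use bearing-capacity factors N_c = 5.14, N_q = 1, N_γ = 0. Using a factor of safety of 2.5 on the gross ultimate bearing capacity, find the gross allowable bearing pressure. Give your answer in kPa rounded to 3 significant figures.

q = γ·D_f = 15.6 × 2.2 = 34.32 kPa.
c·N_c = 111 × 5.14 = 570.54 kPa
q·N_q = 34.32 × 1 = 34.32 kPa
q_ult = 570.54 + 34.32 = 604.86 kPa.
q_all = 604.86 / 2.5 = 241.94 kPa.

q_all ≈ 242 kPa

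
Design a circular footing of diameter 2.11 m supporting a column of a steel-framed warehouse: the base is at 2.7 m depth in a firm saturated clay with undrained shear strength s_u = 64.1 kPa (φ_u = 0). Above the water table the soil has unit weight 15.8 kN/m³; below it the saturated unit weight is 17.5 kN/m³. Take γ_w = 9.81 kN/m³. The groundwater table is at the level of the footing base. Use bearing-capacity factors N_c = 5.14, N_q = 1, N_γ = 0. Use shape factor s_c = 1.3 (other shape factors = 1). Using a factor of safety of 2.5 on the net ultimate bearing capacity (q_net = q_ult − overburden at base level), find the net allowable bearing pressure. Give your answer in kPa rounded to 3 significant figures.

Overburden at base level: q = 15.8 × 2.7 = 42.66 kPa.
Cohesion term c·N_c·s_c = 64.1 × 5.14 × 1.3 = 428.32 kPa; surcharge term q·N_q = 42.66 × 1 = 42.66 kPa.
q_ult = 428.32 + 42.66 = 470.98 kPa.
q_net = 470.98 − 42.66 = 428.32 kPa.
q_all(net) = 428.32 / 2.5 = 171.33 kPa.

q_all(net) ≈ 171 kPa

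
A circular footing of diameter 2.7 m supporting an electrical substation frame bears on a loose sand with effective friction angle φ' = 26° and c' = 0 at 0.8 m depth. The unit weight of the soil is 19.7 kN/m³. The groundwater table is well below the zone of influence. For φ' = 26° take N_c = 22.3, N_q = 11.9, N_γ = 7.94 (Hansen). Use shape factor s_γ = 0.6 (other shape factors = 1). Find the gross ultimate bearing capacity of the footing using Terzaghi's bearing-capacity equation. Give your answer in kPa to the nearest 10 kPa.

Effective surcharge at the founding depth q = γ·D_f = 19.7 × 0.8 = 15.76 kPa.
q_ult = q·N_q + 0.5·γ·B·N_γ·s_γ
     = 15.76 × 11.9 + 0.5 × 19.7 × 2.7 × 7.94 × 0.6
     = 187.54 + 126.7 = 314.24 kPa.

q_ult ≈ 310 kPa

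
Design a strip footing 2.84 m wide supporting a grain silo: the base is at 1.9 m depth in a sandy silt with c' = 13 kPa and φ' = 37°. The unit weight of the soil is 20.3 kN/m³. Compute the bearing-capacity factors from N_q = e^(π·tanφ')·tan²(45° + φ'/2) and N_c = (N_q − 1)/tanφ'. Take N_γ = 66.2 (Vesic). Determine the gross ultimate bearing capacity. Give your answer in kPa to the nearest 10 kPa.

q_ult ≈ 4290 kPa

tan37° = 0.7536, so N_q = e^(π×0.7536)·tan²(63.5°) = 10.669 × 4.023 = 42.92.
N_c = (42.92 − 1)/tan37° = 55.63.
q = γ·D_f = 20.3 × 1.9 = 38.57 kPa.
c·N_c = 13 × 55.63 = 723.18 kPa
q·N_q = 38.57 × 42.92 = 1655.4 kPa
0.5·γ·B·N_γ = 0.5 × 20.3 × 2.84 × 66.2 = 1908.3 kPa
q_ult = 723.18 + 1655.4 + 1908.3 = 4286.9 kPa.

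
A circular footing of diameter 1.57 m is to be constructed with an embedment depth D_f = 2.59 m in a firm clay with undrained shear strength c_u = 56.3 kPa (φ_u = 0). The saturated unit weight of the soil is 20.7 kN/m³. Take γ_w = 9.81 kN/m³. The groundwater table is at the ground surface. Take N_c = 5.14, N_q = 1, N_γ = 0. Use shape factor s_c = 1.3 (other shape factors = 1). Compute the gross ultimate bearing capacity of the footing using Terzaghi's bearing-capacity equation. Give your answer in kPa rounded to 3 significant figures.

γ' = 20.7 − 9.81 = 10.89 kN/m³ (submerged throughout). q = 10.89 × 2.59 = 28.205 kPa.
c·N_c·s_c = 56.3 × 5.14 × 1.3 = 376.2 kPa
q·N_q = 28.205 × 1 = 28.205 kPa
q_ult = 376.2 + 28.205 = 404.4 kPa.

q_ult ≈ 404 kPa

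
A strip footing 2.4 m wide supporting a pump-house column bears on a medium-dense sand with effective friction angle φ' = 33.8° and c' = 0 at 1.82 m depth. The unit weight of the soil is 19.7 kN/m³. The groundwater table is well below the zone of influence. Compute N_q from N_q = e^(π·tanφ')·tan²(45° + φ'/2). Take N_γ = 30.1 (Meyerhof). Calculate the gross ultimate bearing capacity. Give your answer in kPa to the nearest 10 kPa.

q_ult ≈ 1740 kPa

tan33.8° = 0.6694, so N_q = e^(π×0.6694)·tan²(61.9°) = 8.192 × 3.508 = 28.73.
Effective surcharge at the founding depth q = γ·D_f = 19.7 × 1.82 = 35.854 kPa.
q_ult = q·N_q + 0.5·γ·B·N_γ
     = 35.854 × 28.732 + 0.5 × 19.7 × 2.4 × 30.1
     = 1030.2 + 711.56 = 1741.7 kPa.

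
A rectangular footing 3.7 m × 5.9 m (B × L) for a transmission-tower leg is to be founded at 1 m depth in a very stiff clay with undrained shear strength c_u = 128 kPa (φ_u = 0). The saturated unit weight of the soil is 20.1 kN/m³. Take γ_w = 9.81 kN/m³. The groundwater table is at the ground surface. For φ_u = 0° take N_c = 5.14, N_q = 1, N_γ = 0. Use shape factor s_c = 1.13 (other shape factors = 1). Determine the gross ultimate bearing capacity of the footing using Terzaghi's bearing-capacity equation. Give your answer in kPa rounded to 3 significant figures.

q_ult ≈ 754 kPa

Water table at ground surface, so effective unit weight γ' = 20.1 − 9.81 = 10.29 kN/m³ is used throughout; overburden q = 10.29 × 1 = 10.29 kPa.
Cohesion term c·N_c·s_c = 128 × 5.14 × 1.13 = 743.45 kPa; surcharge term q·N_q = 10.29 × 1 = 10.29 kPa.
q_ult = 743.45 + 10.29 = 753.74 kPa.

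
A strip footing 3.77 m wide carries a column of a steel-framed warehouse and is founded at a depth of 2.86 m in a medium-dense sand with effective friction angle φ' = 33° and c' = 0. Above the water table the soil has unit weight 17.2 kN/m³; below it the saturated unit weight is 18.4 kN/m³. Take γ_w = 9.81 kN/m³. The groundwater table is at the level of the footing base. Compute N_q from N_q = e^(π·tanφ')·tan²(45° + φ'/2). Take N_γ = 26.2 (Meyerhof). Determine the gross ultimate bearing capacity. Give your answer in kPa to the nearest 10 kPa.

tan33° = 0.6494, so N_q = e^(π×0.6494)·tan²(61.5°) = 7.692 × 3.392 = 26.09.
Effective surcharge at the founding depth q = γ·D_f = 17.2 × 2.86 = 49.192 kPa.
The water table coincides with the base, so in the self-weight term γ → γ' = 8.59 kN/m³.
q_ult = q·N_q + 0.5·γ·B·N_γ
     = 49.192 × 26.092 + 0.5 × 8.59 × 3.77 × 26.2
     = 1283.5 + 424.23 = 1707.8 kPa.

q_ult ≈ 1710 kPa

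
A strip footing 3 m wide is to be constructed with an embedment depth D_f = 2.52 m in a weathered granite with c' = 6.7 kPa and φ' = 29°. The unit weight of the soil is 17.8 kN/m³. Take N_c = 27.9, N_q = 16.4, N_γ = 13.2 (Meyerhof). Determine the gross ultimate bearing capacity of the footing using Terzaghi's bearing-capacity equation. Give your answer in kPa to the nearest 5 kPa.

Overburden at base level: q = 17.8 × 2.52 = 44.856 kPa.
Cohesion term c·N_c = 6.7 × 27.9 = 186.93 kPa; surcharge term q·N_q = 44.856 × 16.4 = 735.64 kPa; self-weight term 0.5·γ·B·N_γ = 0.5 × 17.8 × 3 × 13.2 = 352.44 kPa.
q_ult = 186.93 + 735.64 + 352.44 = 1275 kPa.

q_ult ≈ 1275 kPa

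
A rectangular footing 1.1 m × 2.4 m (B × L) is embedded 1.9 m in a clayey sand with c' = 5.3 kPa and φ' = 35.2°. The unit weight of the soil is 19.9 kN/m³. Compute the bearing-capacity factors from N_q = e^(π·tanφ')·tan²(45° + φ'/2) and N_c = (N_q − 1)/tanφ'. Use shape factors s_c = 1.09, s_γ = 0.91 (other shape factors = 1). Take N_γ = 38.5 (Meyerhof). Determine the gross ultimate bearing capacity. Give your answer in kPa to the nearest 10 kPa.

q_ult ≈ 1950 kPa

tan35.2° = 0.7054, so N_q = e^(π×0.7054)·tan²(62.6°) = 9.172 × 3.722 = 34.14.
N_c = (34.14 − 1)/tan35.2° = 46.97.
q = γ·D_f = 19.9 × 1.9 = 37.81 kPa.
c·N_c·s_c = 5.3 × 46.973 × 1.09 = 271.37 kPa
q·N_q = 37.81 × 34.136 = 1290.7 kPa
0.5·γ·B·N_γ·s_γ = 0.5 × 19.9 × 1.1 × 38.5 × 0.91 = 383.46 kPa
q_ult = 271.37 + 1290.7 + 383.46 = 1945.5 kPa.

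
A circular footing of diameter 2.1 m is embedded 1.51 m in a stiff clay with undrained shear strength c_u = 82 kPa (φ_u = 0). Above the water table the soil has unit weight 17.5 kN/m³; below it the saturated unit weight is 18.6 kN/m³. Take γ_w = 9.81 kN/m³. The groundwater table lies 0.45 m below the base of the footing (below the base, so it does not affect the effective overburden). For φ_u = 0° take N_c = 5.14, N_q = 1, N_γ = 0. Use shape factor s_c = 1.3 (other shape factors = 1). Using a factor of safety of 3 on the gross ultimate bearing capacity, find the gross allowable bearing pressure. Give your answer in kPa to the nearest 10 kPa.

q_all ≈ 190 kPa

q = γ·D_f = 17.5 × 1.51 = 26.425 kPa.
c·N_c·s_c = 82 × 5.14 × 1.3 = 547.92 kPa
q·N_q = 26.425 × 1 = 26.425 kPa
q_ult = 547.92 + 26.425 = 574.35 kPa.
q_all = 574.35 / 3 = 191.45 kPa.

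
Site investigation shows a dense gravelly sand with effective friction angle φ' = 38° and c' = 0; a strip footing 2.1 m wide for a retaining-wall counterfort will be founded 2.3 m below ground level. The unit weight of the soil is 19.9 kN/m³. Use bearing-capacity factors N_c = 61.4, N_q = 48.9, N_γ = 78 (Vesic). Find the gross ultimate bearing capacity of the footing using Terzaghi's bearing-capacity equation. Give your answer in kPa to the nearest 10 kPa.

q_ult ≈ 3870 kPa

Overburden at base level: q = 19.9 × 2.3 = 45.77 kPa.
Surcharge term q·N_q = 45.77 × 48.9 = 2238.2 kPa; self-weight term 0.5·γ·B·N_γ = 0.5 × 19.9 × 2.1 × 78 = 1629.8 kPa.
q_ult = 2238.2 + 1629.8 = 3868 kPa.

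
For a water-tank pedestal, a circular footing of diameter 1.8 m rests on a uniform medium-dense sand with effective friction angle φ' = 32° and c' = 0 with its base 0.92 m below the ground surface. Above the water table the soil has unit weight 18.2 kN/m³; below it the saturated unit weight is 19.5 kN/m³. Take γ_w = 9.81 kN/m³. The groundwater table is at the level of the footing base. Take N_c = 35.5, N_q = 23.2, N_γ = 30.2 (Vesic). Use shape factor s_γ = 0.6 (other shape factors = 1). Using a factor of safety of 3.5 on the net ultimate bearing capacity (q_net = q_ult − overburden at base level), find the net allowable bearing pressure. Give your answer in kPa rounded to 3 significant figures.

Effective surcharge at the founding depth q = γ·D_f = 18.2 × 0.92 = 16.744 kPa.
The water table coincides with the base, so in the self-weight term γ → γ' = 9.69 kN/m³.
q_ult = q·N_q + 0.5·γ·B·N_γ·s_γ
     = 16.744 × 23.2 + 0.5 × 9.69 × 1.8 × 30.2 × 0.6
     = 388.46 + 158.02 = 546.49 kPa.
q_net = 546.49 − 16.744 = 529.74 kPa.
q_all(net) = 529.74 / 3.5 = 151.35 kPa.

q_all(net) ≈ 151 kPa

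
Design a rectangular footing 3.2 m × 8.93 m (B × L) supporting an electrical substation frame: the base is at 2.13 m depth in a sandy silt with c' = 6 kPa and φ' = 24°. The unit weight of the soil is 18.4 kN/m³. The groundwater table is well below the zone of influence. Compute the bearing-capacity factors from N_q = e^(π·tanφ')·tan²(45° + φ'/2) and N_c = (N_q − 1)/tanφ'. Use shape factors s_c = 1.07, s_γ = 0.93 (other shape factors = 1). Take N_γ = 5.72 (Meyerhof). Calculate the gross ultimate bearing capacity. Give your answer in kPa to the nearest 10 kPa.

q_ult ≈ 660 kPa

tan24° = 0.4452, so N_q = e^(π×0.4452)·tan²(57°) = 4.05 × 2.371 = 9.6.
N_c = (9.6 − 1)/tan24° = 19.32.
Overburden at base level: q = 18.4 × 2.13 = 39.192 kPa.
Cohesion term c·N_c·s_c = 6 × 19.324 × 1.07 = 124.06 kPa; surcharge term q·N_q = 39.192 × 9.6034 = 376.38 kPa; self-weight term 0.5·γ·B·N_γ·s_γ = 0.5 × 18.4 × 3.2 × 5.72 × 0.93 = 156.61 kPa.
q_ult = 124.06 + 376.38 + 156.61 = 657.04 kPa.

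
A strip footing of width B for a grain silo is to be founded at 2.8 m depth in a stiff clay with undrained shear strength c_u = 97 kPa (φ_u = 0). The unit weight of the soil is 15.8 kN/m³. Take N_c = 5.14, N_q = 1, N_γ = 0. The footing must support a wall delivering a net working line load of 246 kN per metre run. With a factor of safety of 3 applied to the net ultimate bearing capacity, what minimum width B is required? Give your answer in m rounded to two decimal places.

B = 1.48 m

q = γ·D_f = 15.8 × 2.8 = 44.24 kPa.
c·N_c = 97 × 5.14 = 498.58 kPa
q·N_q = 44.24 × 1 = 44.24 kPa
q_ult = 498.58 + 44.24 = 542.82 kPa.
For φ = 0 the ½γBN_γ term vanishes, so q_ult is independent of B. q_net = 542.82 − 44.24 = 498.58 kPa; q_all(net) = 498.58/3 = 166.19 kPa.
Required width B = w / q_all(net) = 246 / 166.19 = 1.48 m.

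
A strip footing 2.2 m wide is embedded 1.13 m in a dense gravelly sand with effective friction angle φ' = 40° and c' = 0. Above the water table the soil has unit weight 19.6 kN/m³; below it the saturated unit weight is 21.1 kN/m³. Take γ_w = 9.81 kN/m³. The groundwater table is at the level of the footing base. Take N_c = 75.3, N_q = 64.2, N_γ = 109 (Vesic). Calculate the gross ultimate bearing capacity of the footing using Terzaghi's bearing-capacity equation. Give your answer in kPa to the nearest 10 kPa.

q_ult ≈ 2780 kPa

Overburden at base level: q = 19.6 × 1.13 = 22.148 kPa.
Below the base the soil is submerged, so the ½γBN_γ term uses γ' = 21.1 − 9.81 = 11.29 kN/m³.
Surcharge term q·N_q = 22.148 × 64.2 = 1421.9 kPa; self-weight term 0.5·γ·B·N_γ = 0.5 × 11.29 × 2.2 × 109 = 1353.7 kPa.
q_ult = 1421.9 + 1353.7 = 2775.6 kPa.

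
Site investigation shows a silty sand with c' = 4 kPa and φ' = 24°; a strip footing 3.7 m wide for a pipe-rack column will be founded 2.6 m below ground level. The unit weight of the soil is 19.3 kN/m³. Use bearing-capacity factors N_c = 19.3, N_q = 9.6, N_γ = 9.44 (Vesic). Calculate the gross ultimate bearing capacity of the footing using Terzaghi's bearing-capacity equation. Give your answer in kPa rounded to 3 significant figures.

Overburden at base level: q = 19.3 × 2.6 = 50.18 kPa.
Cohesion term c·N_c = 4 × 19.3 = 77.2 kPa; surcharge term q·N_q = 50.18 × 9.6 = 481.73 kPa; self-weight term 0.5·γ·B·N_γ = 0.5 × 19.3 × 3.7 × 9.44 = 337.06 kPa.
q_ult = 77.2 + 481.73 + 337.06 = 895.98 kPa.

q_ult ≈ 896 kPa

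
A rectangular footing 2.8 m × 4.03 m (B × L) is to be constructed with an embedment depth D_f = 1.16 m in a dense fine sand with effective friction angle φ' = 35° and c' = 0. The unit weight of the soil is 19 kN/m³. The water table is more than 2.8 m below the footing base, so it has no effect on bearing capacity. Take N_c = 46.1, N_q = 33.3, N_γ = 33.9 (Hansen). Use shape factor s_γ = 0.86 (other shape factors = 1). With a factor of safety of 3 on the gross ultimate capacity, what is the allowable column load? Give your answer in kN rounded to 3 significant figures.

q = γ·D_f = 19 × 1.16 = 22.04 kPa.
q·N_q = 22.04 × 33.3 = 733.93 kPa
0.5·γ·B·N_γ·s_γ = 0.5 × 19 × 2.8 × 33.9 × 0.86 = 775.5 kPa
q_ult = 733.93 + 775.5 = 1509.4 kPa.
Gross allowable pressure q_all = 1509.4 / 3 = 503.14 kPa.
Footing area = 11.284 m², so allowable column load = 503.14 × 11.284 = 5677.5 kN.

P_all ≈ 5680 kN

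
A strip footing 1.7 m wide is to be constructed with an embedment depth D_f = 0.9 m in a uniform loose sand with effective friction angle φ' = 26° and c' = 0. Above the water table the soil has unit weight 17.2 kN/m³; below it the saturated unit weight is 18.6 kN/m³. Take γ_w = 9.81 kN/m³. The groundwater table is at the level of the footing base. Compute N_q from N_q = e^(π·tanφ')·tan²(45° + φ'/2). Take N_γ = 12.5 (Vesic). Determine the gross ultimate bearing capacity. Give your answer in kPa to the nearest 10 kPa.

q_ult ≈ 280 kPa

tan26° = 0.4877, so N_q = e^(π×0.4877)·tan²(58°) = 4.629 × 2.561 = 11.85.
Effective surcharge at the founding depth q = γ·D_f = 17.2 × 0.9 = 15.48 kPa.
The water table coincides with the base, so in the self-weight term γ → γ' = 8.79 kN/m³.
q_ult = q·N_q + 0.5·γ·B·N_γ
     = 15.48 × 11.854 + 0.5 × 8.79 × 1.7 × 12.5
     = 183.5 + 93.394 = 276.9 kPa.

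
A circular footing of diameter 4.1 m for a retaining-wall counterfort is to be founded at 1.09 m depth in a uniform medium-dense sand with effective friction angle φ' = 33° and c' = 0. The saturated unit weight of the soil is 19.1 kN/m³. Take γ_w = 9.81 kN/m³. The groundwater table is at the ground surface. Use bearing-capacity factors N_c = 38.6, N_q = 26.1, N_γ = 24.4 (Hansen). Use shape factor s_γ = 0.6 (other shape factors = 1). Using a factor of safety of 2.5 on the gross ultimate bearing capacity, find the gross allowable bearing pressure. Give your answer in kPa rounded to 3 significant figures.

q_all ≈ 217 kPa

γ' = 19.1 − 9.81 = 9.29 kN/m³ (submerged throughout). q = 9.29 × 1.09 = 10.126 kPa; the same γ' applies in the ½γBN_γ term.
q·N_q = 10.126 × 26.1 = 264.29 kPa
0.5·γ·B·N_γ·s_γ = 0.5 × 9.29 × 4.1 × 24.4 × 0.6 = 278.81 kPa
q_ult = 264.29 + 278.81 = 543.1 kPa.
q_all = 543.1 / 2.5 = 217.24 kPa.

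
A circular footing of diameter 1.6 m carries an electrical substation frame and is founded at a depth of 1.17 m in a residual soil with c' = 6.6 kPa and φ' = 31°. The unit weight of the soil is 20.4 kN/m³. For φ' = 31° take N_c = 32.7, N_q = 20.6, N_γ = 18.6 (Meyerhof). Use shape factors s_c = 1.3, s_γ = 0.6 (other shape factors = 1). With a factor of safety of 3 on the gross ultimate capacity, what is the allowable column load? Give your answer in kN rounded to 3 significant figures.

P_all ≈ 640 kN

Overburden at base level: q = 20.4 × 1.17 = 23.868 kPa.
Cohesion term c·N_c·s_c = 6.6 × 32.7 × 1.3 = 280.57 kPa; surcharge term q·N_q = 23.868 × 20.6 = 491.68 kPa; self-weight term 0.5·γ·B·N_γ·s_γ = 0.5 × 20.4 × 1.6 × 18.6 × 0.6 = 182.13 kPa.
q_ult = 280.57 + 491.68 + 182.13 = 954.38 kPa.
Gross allowable pressure q_all = 954.38 / 3 = 318.13 kPa.
Footing area = 2.0106 m², so allowable column load = 318.13 × 2.0106 = 639.62 kN.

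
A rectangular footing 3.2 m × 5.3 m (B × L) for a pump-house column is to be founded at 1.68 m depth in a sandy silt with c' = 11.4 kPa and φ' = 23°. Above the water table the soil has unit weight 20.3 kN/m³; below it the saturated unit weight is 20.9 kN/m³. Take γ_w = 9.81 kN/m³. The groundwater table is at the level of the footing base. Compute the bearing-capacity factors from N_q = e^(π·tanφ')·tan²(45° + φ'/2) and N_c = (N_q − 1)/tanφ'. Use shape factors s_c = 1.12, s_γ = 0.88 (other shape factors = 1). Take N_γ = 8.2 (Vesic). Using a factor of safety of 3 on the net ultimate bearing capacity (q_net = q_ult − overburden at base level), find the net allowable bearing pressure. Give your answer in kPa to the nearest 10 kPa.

q_all(net) ≈ 210 kPa

N_q = e^(π·tan23°)·tan²(56.5°) = 8.66; N_c = (N_q − 1)/tanφ' = 18.05.
Effective surcharge at the founding depth q = γ·D_f = 20.3 × 1.68 = 34.104 kPa.
The water table coincides with the base, so in the self-weight term γ → γ' = 11.09 kN/m³.
q_ult = c·N_c·s_c + q·N_q + 0.5·γ·B·N_γ·s_γ
     = 11.4 × 18.049 × 1.12 + 34.104 × 8.6612 + 0.5 × 11.09 × 3.2 × 8.2 × 0.88
     = 230.44 + 295.38 + 128.04 = 653.87 kPa.
q_net = 653.87 − 34.104 = 619.76 kPa.
q_all(net) = 619.76 / 3 = 206.59 kPa.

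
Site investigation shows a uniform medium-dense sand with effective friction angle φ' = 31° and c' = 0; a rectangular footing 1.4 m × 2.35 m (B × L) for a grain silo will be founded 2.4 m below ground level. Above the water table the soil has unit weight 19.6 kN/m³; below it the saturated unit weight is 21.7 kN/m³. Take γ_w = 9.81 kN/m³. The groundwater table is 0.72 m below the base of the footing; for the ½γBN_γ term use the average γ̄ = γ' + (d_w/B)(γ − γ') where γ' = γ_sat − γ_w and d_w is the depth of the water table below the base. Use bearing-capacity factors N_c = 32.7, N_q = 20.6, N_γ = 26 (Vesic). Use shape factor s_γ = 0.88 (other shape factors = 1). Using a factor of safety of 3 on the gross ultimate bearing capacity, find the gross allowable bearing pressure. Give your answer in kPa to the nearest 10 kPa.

Overburden at base level: q = 19.6 × 2.4 = 47.04 kPa.
The water table is 0.72 m below the base (< B = 1.4 m), so the ½γBN_γ term uses γ̄ = γ' + (d_w/B)(γ − γ') = 11.89 + (0.72/1.4)(19.6 − 11.89) = 15.855 kN/m³.
Surcharge term q·N_q = 47.04 × 20.6 = 969.02 kPa; self-weight term 0.5·γ·B·N_γ·s_γ = 0.5 × 15.855 × 1.4 × 26 × 0.88 = 253.94 kPa.
q_ult = 969.02 + 253.94 = 1223 kPa.
q_all = 1223 / 3 = 407.65 kPa.

q_all ≈ 410 kPa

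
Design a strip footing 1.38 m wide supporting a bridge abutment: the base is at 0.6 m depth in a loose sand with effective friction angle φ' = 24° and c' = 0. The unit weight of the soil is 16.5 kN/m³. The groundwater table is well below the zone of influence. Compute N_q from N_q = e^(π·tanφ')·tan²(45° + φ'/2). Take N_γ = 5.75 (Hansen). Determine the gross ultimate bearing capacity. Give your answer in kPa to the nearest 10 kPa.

q_ult ≈ 160 kPa

tan24° = 0.4452, so N_q = e^(π×0.4452)·tan²(57°) = 4.05 × 2.371 = 9.6.
q = γ·D_f = 16.5 × 0.6 = 9.9 kPa.
q·N_q = 9.9 × 9.6034 = 95.074 kPa
0.5·γ·B·N_γ = 0.5 × 16.5 × 1.38 × 5.75 = 65.464 kPa
q_ult = 95.074 + 65.464 = 160.54 kPa.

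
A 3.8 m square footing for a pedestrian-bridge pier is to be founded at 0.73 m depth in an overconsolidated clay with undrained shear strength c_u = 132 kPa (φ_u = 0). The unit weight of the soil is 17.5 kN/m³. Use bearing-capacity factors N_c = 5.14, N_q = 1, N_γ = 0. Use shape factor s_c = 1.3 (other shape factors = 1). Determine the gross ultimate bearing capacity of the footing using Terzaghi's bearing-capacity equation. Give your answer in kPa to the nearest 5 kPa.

q_ult ≈ 895 kPa

Overburden at base level: q = 17.5 × 0.73 = 12.775 kPa.
Cohesion term c·N_c·s_c = 132 × 5.14 × 1.3 = 882.02 kPa; surcharge term q·N_q = 12.775 × 1 = 12.775 kPa.
q_ult = 882.02 + 12.775 = 894.8 kPa.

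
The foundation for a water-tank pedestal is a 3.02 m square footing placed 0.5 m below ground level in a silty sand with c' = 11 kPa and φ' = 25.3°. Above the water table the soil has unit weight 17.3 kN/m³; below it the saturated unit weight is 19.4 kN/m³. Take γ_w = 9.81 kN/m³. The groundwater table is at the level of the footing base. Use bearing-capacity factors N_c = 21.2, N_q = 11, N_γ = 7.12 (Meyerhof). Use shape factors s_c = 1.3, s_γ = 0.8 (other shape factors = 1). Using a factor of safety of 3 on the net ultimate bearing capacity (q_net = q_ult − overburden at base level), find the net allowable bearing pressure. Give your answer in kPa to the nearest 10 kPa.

Overburden at base level: q = 17.3 × 0.5 = 8.65 kPa.
Below the base the soil is submerged, so the ½γBN_γ term uses γ' = 19.4 − 9.81 = 9.59 kN/m³.
Cohesion term c·N_c·s_c = 11 × 21.2 × 1.3 = 303.16 kPa; surcharge term q·N_q = 8.65 × 11 = 95.15 kPa; self-weight term 0.5·γ·B·N_γ·s_γ = 0.5 × 9.59 × 3.02 × 7.12 × 0.8 = 82.483 kPa.
q_ult = 303.16 + 95.15 + 82.483 = 480.79 kPa.
q_net = 480.79 − 8.65 = 472.14 kPa.
q_all(net) = 472.14 / 3 = 157.38 kPa.

q_all(net) ≈ 160 kPa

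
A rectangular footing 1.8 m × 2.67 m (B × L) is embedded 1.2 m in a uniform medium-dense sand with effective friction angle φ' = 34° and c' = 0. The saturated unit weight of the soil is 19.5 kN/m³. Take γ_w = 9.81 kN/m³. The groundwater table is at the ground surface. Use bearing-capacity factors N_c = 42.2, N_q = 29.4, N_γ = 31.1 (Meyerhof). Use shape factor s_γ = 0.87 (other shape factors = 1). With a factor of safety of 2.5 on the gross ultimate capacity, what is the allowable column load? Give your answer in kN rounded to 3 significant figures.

P_all ≈ 1110 kN

Water table at ground surface, so effective unit weight γ' = 19.5 − 9.81 = 9.69 kN/m³ is used throughout; overburden q = 9.69 × 1.2 = 11.628 kPa; the same γ' applies in the ½γBN_γ term.
Surcharge term q·N_q = 11.628 × 29.4 = 341.86 kPa; self-weight term 0.5·γ·B·N_γ·s_γ = 0.5 × 9.69 × 1.8 × 31.1 × 0.87 = 235.96 kPa.
q_ult = 341.86 + 235.96 = 577.83 kPa.
Gross allowable pressure q_all = 577.83 / 2.5 = 231.13 kPa.
Footing area = 4.806 m², so allowable column load = 231.13 × 4.806 = 1110.8 kN.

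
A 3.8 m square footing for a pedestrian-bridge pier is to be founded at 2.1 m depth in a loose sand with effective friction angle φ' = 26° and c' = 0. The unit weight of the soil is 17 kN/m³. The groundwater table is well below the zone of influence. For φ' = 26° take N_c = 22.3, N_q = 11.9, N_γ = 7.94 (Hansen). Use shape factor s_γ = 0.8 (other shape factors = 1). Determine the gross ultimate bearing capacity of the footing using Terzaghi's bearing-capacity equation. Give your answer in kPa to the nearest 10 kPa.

q_ult ≈ 630 kPa

Effective surcharge at the founding depth q = γ·D_f = 17 × 2.1 = 35.7 kPa.
q_ult = q·N_q + 0.5·γ·B·N_γ·s_γ
     = 35.7 × 11.9 + 0.5 × 17 × 3.8 × 7.94 × 0.8
     = 424.83 + 205.17 = 630 kPa.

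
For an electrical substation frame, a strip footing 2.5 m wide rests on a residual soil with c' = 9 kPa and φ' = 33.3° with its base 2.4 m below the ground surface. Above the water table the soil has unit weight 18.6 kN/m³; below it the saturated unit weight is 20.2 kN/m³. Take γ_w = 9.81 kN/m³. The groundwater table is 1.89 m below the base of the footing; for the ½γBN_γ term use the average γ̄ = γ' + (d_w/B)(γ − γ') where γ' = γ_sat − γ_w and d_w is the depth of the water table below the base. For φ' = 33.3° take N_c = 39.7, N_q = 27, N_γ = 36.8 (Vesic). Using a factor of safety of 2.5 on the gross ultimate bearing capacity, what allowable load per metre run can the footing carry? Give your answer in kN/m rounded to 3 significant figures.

Overburden at base level: q = 18.6 × 2.4 = 44.64 kPa.
The water table is 1.89 m below the base (< B = 2.5 m), so the ½γBN_γ term uses γ̄ = γ' + (d_w/B)(γ − γ') = 10.39 + (1.89/2.5)(18.6 − 10.39) = 16.597 kN/m³.
Cohesion term c·N_c = 9 × 39.7 = 357.3 kPa; surcharge term q·N_q = 44.64 × 27 = 1205.3 kPa; self-weight term 0.5·γ·B·N_γ = 0.5 × 16.597 × 2.5 × 36.8 = 763.45 kPa.
q_ult = 357.3 + 1205.3 + 763.45 = 2326 kPa.
Gross allowable pressure q_all = 2326 / 2.5 = 930.41 kPa.
Allowable wall load = q_all × B = 930.41 × 2.5 = 2326 kN per metre run.

≈ 2330 kN/m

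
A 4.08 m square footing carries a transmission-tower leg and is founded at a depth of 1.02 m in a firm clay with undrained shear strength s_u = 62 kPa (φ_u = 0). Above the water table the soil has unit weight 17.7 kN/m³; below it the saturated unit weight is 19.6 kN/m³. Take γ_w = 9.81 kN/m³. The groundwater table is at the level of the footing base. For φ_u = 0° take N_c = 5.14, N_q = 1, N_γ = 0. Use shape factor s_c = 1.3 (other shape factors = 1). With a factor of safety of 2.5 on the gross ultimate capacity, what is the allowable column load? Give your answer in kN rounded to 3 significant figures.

Overburden at base level: q = 17.7 × 1.02 = 18.054 kPa.
Cohesion term c·N_c·s_c = 62 × 5.14 × 1.3 = 414.28 kPa; surcharge term q·N_q = 18.054 × 1 = 18.054 kPa.
q_ult = 414.28 + 18.054 = 432.34 kPa.
Gross allowable pressure q_all = 432.34 / 2.5 = 172.94 kPa.
Footing area = 16.6464 m², so allowable column load = 172.94 × 16.6464 = 2878.7 kN.

P_all ≈ 2880 kN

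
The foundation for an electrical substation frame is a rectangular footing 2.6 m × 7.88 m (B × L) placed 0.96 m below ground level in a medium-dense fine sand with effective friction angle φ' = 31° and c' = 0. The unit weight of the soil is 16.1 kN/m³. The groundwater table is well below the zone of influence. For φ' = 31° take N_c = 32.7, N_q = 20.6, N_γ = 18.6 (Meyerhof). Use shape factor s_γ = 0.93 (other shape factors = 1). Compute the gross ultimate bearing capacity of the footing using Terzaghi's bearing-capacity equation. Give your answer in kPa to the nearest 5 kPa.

q_ult ≈ 680 kPa

Overburden at base level: q = 16.1 × 0.96 = 15.456 kPa.
Surcharge term q·N_q = 15.456 × 20.6 = 318.39 kPa; self-weight term 0.5·γ·B·N_γ·s_γ = 0.5 × 16.1 × 2.6 × 18.6 × 0.93 = 362.05 kPa.
q_ult = 318.39 + 362.05 = 680.44 kPa.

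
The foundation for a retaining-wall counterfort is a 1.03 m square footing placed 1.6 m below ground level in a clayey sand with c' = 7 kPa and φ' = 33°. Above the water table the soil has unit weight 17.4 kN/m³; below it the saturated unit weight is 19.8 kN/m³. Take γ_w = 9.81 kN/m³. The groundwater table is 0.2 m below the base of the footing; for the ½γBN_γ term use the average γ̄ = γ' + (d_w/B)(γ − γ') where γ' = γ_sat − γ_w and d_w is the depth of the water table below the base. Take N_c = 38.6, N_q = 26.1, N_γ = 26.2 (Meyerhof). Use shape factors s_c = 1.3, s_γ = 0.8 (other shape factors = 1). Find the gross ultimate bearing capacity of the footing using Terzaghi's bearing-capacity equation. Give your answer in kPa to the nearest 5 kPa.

q_ult ≈ 1200 kPa

q = γ·D_f = 17.4 × 1.6 = 27.84 kPa.
γ' = 9.99 kN/m³; averaging over the depth B below the base, γ̄ = γ' + (d_w/B)(γ − γ') = 11.429 kN/m³.
c·N_c·s_c = 7 × 38.6 × 1.3 = 351.26 kPa
q·N_q = 27.84 × 26.1 = 726.62 kPa
0.5·γ·B·N_γ·s_γ = 0.5 × 11.429 × 1.03 × 26.2 × 0.8 = 123.37 kPa
q_ult = 351.26 + 726.62 + 123.37 = 1201.3 kPa.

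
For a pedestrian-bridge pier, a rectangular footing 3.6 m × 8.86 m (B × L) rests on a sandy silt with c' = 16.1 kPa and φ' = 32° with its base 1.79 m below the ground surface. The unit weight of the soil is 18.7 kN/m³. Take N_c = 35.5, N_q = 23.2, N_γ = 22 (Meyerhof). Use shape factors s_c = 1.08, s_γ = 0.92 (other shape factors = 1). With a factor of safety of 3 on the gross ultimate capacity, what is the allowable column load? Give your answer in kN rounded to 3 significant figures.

P_all ≈ 22100 kN

q = γ·D_f = 18.7 × 1.79 = 33.473 kPa.
c·N_c·s_c = 16.1 × 35.5 × 1.08 = 617.27 kPa
q·N_q = 33.473 × 23.2 = 776.57 kPa
0.5·γ·B·N_γ·s_γ = 0.5 × 18.7 × 3.6 × 22 × 0.92 = 681.28 kPa
q_ult = 617.27 + 776.57 + 681.28 = 2075.1 kPa.
Gross allowable pressure q_all = 2075.1 / 3 = 691.71 kPa.
Footing area = 31.896 m², so allowable column load = 691.71 × 31.896 = 22063 kN.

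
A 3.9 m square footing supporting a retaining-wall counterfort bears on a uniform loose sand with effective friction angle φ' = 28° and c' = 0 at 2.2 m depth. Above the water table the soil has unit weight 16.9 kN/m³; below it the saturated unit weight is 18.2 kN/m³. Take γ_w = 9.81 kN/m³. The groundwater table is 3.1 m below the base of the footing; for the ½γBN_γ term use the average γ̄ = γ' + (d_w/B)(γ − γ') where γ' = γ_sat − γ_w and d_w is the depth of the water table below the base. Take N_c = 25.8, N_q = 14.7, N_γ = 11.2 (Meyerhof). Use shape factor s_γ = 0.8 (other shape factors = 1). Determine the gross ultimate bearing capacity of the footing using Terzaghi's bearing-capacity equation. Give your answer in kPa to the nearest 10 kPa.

q_ult ≈ 810 kPa

Effective surcharge at the founding depth q = γ·D_f = 16.9 × 2.2 = 37.18 kPa.
With d_w = 3.1 m < B, γ̄ = 8.39 + (3.1/3.9) × (16.9 − 8.39) = 15.154 kN/m³.
q_ult = q·N_q + 0.5·γ·B·N_γ·s_γ
     = 37.18 × 14.7 + 0.5 × 15.154 × 3.9 × 11.2 × 0.8
     = 546.55 + 264.78 = 811.32 kPa.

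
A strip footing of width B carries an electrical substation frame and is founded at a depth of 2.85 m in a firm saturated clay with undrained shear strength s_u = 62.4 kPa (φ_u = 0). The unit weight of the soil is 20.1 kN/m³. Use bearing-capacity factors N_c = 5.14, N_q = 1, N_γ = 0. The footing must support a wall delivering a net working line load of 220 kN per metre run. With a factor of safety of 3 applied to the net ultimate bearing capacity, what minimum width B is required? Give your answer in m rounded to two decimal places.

Overburden at base level: q = 20.1 × 2.85 = 57.285 kPa.
Cohesion term c·N_c = 62.4 × 5.14 = 320.74 kPa; surcharge term q·N_q = 57.285 × 1 = 57.285 kPa.
q_ult = 320.74 + 57.285 = 378.02 kPa.
For φ = 0 the ½γBN_γ term vanishes, so q_ult is independent of B. q_net = 378.02 − 57.285 = 320.74 kPa; q_all(net) = 320.74/3 = 106.91 kPa.
Required width B = w / q_all(net) = 220 / 106.91 = 2.058 m.

B = 2.06 m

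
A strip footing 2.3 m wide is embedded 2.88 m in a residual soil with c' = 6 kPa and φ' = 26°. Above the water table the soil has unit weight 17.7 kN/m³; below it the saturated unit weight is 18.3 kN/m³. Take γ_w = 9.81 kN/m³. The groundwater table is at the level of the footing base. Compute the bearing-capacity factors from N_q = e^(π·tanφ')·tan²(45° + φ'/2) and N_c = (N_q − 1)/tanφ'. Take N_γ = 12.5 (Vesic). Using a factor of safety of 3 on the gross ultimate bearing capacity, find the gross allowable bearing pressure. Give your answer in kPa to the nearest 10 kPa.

N_q = e^(π·tan26°)·tan²(58°) = 11.85; N_c = (N_q − 1)/tanφ' = 22.25.
Effective surcharge at the founding depth q = γ·D_f = 17.7 × 2.88 = 50.976 kPa.
The water table coincides with the base, so in the self-weight term γ → γ' = 8.49 kN/m³.
q_ult = c·N_c + q·N_q + 0.5·γ·B·N_γ
     = 6 × 22.254 + 50.976 × 11.854 + 0.5 × 8.49 × 2.3 × 12.5
     = 133.53 + 604.28 + 122.04 = 859.85 kPa.
q_all = 859.85 / 3 = 286.62 kPa.

q_all ≈ 290 kPa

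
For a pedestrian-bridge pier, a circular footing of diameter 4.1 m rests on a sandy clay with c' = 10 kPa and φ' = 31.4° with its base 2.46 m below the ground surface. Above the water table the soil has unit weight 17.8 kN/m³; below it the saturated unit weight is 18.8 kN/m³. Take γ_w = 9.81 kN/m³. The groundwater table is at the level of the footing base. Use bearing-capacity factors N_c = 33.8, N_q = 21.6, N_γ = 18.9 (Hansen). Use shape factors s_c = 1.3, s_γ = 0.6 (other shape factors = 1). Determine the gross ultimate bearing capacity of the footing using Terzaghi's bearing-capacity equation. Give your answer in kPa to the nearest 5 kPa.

q_ult ≈ 1595 kPa

q = γ·D_f = 17.8 × 2.46 = 43.788 kPa.
For the ½γBN_γ term take γ' = 18.8 − 9.81 = 8.99 kN/m³ (soil below base is submerged).
c·N_c·s_c = 10 × 33.8 × 1.3 = 439.4 kPa
q·N_q = 43.788 × 21.6 = 945.82 kPa
0.5·γ·B·N_γ·s_γ = 0.5 × 8.99 × 4.1 × 18.9 × 0.6 = 208.99 kPa
q_ult = 439.4 + 945.82 + 208.99 = 1594.2 kPa.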